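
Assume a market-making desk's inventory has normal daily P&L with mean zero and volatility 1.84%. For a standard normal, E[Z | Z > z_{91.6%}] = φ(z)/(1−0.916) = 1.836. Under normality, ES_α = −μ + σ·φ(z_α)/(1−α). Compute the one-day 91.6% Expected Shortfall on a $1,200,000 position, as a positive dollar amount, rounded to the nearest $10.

$40,540

ES = 1.84% × 1.836 = 3.378%.
On $1,200,000: 0.03378 × $1,200,000 = $40,536.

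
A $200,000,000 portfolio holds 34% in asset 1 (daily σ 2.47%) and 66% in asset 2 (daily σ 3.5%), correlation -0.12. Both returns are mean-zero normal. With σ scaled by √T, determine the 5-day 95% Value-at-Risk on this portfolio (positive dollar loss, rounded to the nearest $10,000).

σ_p = √(0.34²·2.47² + 0.66²·3.5² + 2·-0.12·0.34·0.66·2.47·3.5) = 2.361%.
σ_{5d} = 2.361% × √5 = 5.279%.
z(95%) = 1.645.
VaR = 1.645 × 5.279% = 8.684%; on $200,000,000 that is $17,368,000.

$17,370,000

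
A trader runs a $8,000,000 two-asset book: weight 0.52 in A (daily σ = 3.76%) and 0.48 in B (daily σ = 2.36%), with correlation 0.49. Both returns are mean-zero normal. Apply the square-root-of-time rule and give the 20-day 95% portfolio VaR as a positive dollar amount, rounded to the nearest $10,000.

$1,590,000

σ_p = √(0.52²·3.76² + 0.48²·2.36² + 2·0.49·0.52·0.48·3.76·2.36) = 2.698%.
σ_{20d} = 2.698% × √20 = 12.066%.
z(95%) = 1.645.
VaR = 1.645 × 12.066% = 19.849%; on $8,000,000 that is $1,587,920.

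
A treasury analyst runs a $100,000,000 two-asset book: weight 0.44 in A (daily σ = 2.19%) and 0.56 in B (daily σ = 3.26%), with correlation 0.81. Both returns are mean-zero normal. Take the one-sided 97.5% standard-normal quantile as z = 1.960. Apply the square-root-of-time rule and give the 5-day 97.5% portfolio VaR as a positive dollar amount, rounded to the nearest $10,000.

σ_p = √(0.44²·2.19² + 0.56²·3.26² + 2·0.81·0.44·0.56·2.19·3.26) = 2.667%.
σ_{5d} = 2.667% × √5 = 5.964%.
VaR = 1.960 × 5.964% = 11.689%; on $100,000,000 that is $11,689,000.

$11,690,000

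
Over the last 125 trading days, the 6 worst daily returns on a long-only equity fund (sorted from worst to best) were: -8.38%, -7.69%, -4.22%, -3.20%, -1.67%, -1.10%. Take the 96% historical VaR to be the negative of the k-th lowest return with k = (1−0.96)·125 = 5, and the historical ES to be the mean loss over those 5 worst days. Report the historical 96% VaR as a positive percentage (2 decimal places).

1.67%

k = 5; the 5th lowest return is -1.67%, so VaR = 1.67%.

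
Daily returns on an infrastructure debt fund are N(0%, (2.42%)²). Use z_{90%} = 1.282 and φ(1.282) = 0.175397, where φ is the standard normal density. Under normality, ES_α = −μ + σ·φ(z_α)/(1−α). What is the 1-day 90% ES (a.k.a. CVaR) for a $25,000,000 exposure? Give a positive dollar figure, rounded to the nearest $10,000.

$1,060,000

Tail multiplier: φ(z)/(1−α) = 0.175397 / 0.1 = 1.754.
ES = 2.42% × 1.754 = 4.245%.
On $25,000,000: 0.04245 × $25,000,000 = $1,061,250.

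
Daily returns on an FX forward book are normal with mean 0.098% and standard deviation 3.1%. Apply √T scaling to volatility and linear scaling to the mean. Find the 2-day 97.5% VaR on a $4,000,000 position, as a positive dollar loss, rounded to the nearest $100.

At 97.5%, z = 1.960.
σ_{2d} = 3.1% × √2 = 4.384%; μ_{2d} = 2 × 0.098% = 0.196%.
VaR = −(0.196%) + 1.960 × 4.384% = 8.397%.
On $4,000,000: 0.08397 × $4,000,000 = $335,880.

$335,900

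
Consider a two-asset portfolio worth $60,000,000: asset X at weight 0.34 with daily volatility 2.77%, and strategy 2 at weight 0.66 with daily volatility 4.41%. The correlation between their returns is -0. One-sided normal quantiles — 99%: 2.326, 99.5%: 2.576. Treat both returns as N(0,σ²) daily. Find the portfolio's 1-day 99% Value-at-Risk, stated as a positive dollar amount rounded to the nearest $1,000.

$4,269,000

σ_p² = 0.34²·2.77² + 0.66²·4.41² + 2·-0·0.34·0.66·2.77·4.41 = 9.3586 (%²).
σ_p = √9.3586 = 3.059%.
VaR = 2.326 × 3.059% = 7.115%; on $60,000,000 that is $4,269,000.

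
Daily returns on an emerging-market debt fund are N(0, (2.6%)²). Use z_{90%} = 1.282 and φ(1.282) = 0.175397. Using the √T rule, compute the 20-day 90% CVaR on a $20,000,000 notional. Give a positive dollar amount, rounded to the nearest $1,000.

σ_{20d} = 2.6% × √20 = 11.628%.
ES multiplier = φ(z)/(1−α) = 0.175397/0.1 = 1.754.
ES = 11.628% × 1.754 = 20.396%; on $20,000,000: $4,079,200.

$4,079,000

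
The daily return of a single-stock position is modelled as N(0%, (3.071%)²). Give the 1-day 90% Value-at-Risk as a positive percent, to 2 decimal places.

At 90% one-sided, z = 1.282.
VaR = z·σ = 1.282 × 3.071% = 3.937%.

3.94%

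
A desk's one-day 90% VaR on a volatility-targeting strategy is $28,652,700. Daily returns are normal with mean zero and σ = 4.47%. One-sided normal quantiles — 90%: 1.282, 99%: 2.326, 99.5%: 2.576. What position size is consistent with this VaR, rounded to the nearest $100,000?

VaR as a fraction of value: z·σ = 1.282 × 4.47% = 5.73054%.
Position = $28,652,700 / 0.0573054 = $500,000,000.

$500,000,000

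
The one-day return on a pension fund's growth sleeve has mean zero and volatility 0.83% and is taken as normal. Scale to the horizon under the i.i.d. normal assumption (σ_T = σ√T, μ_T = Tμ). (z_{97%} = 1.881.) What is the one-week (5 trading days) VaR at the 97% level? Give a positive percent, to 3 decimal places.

3.491%

σ_{5d} = 0.83% × √5 = 1.856%.
VaR = 1.881 × 1.856% = 3.491%.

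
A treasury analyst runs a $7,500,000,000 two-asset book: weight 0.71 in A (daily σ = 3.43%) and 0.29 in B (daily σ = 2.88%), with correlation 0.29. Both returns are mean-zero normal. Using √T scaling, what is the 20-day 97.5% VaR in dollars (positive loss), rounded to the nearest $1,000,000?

σ_p = √(0.71²·3.43² + 0.29²·2.88² + 2·0.29·0.71·0.29·3.43·2.88) = 2.794%.
σ_{20d} = 2.794% × √20 = 12.495%.
z(97.5%) = 1.960.
VaR = 1.960 × 12.495% = 24.490%; on $7,500,000,000 that is $1,836,750,000.

$1,837,000,000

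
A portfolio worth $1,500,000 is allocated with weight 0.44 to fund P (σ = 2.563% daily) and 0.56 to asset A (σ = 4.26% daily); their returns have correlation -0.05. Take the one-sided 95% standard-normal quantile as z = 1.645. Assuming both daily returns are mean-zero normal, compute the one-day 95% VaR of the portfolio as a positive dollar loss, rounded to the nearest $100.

$63,800

σ_p² = 0.44²·2.563² + 0.56²·4.26² + 2·-0.05·0.44·0.56·2.563·4.26 = 6.6938 (%²).
σ_p = √6.6938 = 2.587%.
VaR = 1.645 × 2.587% = 4.256%; on $1,500,000 that is $63,840.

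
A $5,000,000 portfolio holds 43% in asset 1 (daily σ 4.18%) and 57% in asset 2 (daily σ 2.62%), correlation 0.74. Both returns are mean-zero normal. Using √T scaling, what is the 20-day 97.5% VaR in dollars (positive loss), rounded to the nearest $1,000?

$1,346,000

σ_p = √(0.43²·4.18² + 0.57²·2.62² + 2·0.74·0.43·0.57·4.18·2.62) = 3.071%.
σ_{20d} = 3.071% × √20 = 13.734%.
z(97.5%) = 1.960.
VaR = 1.960 × 13.734% = 26.919%; on $5,000,000 that is $1,345,950.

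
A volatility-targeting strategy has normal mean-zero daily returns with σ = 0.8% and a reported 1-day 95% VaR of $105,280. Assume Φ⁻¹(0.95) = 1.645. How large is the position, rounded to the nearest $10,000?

$8,000,000

VaR as a fraction of value: z·σ = 1.645 × 0.8% = 1.316%.
Position = $105,280 / 0.01316 = $8,000,000.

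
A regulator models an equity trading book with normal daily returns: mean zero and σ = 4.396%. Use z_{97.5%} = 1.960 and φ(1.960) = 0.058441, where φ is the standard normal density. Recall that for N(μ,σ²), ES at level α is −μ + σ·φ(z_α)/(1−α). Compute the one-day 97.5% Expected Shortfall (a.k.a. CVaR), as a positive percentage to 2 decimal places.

Tail multiplier: φ(z)/(1−α) = 0.058441 / 0.025 = 2.338.
ES = 4.396% × 2.338 = 10.278%.

10.28%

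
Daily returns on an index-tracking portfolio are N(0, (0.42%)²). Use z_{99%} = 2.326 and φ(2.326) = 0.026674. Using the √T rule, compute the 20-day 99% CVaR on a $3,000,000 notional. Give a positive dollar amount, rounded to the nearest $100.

σ_{20d} = 0.42% × √20 = 1.878%.
ES multiplier = φ(z)/(1−α) = 0.026674/0.01 = 2.667.
ES = 1.878% × 2.667 = 5.009%; on $3,000,000: $150,270.

$150,300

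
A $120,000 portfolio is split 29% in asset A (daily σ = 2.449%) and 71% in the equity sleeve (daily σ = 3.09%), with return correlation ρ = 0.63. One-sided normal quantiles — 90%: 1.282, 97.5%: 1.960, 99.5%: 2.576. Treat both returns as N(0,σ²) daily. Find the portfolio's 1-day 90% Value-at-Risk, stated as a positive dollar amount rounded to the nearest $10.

$4,150

σ_p² = 0.29²·2.449² + 0.71²·3.09² + 2·0.63·0.29·0.71·2.449·3.09 = 7.2808 (%²).
σ_p = √7.2808 = 2.698%.
VaR = 1.282 × 2.698% = 3.459%; on $120,000 that is $4,151.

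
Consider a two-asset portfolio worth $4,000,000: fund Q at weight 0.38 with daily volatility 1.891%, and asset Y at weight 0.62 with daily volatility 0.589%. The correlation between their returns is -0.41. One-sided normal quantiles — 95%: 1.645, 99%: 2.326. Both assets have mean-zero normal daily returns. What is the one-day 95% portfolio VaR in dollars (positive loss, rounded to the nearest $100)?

$43,400

σ_p² = 0.38²·1.891² + 0.62²·0.589² + 2·-0.41·0.38·0.62·1.891·0.589 = 0.4345 (%²).
σ_p = √0.4345 = 0.659%.
VaR = 1.645 × 0.659% = 1.084%; on $4,000,000 that is $43,360.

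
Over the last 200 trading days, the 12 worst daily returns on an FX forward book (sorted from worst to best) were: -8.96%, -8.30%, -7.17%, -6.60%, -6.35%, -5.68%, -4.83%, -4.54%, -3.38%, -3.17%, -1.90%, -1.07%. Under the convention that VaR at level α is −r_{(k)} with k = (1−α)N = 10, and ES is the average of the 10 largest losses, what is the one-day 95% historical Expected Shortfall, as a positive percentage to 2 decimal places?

5.90%

The 10 worst returns sum to -58.98%.
ES = −(-58.98%) / 10 = 5.898% ≈ 5.90%.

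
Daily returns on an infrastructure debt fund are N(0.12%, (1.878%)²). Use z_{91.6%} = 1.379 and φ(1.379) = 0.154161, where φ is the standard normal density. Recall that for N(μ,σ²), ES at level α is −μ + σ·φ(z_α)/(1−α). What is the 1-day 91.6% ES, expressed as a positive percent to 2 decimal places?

Tail multiplier: φ(z)/(1−α) = 0.154161 / 0.084 = 1.835.
ES = −(0.12%) + 1.878% × 1.835 = 3.326%.

3.33%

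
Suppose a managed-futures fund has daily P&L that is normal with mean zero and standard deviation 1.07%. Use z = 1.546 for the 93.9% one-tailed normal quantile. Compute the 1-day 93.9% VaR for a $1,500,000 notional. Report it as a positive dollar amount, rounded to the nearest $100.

VaR = z·σ = 1.546 × 1.07% = 1.654%.
On $1,500,000: 0.01654 × $1,500,000 = $24,810.

$24,800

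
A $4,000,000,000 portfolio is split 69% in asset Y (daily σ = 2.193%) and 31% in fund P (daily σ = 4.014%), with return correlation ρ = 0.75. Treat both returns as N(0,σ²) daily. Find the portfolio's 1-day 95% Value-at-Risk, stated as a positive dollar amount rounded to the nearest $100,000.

$169,800,000

σ_p² = 0.69²·2.193² + 0.31²·4.014² + 2·0.75·0.69·0.31·2.193·4.014 = 6.6624 (%²).
σ_p = √6.6624 = 2.581%.
At 95%, z = 1.645.
VaR = 1.645 × 2.581% = 4.246%; on $4,000,000,000 that is $169,840,000.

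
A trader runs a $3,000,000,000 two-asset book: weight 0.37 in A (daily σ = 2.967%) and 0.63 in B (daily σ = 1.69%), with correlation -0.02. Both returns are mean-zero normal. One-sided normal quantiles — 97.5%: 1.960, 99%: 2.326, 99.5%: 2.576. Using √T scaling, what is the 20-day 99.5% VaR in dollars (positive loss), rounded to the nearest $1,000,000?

$523,000,000

σ_p = √(0.37²·2.967² + 0.63²·1.69² + 2·-0.02·0.37·0.63·2.967·1.69) = 1.514%.
σ_{20d} = 1.514% × √20 = 6.771%.
VaR = 2.576 × 6.771% = 17.442%; on $3,000,000,000 that is $523,260,000.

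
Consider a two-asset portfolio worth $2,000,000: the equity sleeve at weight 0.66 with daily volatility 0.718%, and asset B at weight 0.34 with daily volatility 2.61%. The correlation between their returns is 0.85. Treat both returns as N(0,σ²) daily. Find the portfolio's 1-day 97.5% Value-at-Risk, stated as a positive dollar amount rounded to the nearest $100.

$51,500

σ_p² = 0.66²·0.718² + 0.34²·2.61² + 2·0.85·0.66·0.34·0.718·2.61 = 1.7269 (%²).
σ_p = √1.7269 = 1.314%.
At 97.5%, z = 1.960.
VaR = 1.960 × 1.314% = 2.575%; on $2,000,000 that is $51,500.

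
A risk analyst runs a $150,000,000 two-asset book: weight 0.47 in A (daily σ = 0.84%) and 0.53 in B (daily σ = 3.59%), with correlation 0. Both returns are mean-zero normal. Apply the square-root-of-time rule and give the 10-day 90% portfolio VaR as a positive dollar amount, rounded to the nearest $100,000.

$11,800,000

σ_p = √(0.47²·0.84² + 0.53²·3.59² + 2·0·0.47·0.53·0.84·3.59) = 1.943%.
σ_{10d} = 1.943% × √10 = 6.144%.
z(90%) = 1.282.
VaR = 1.282 × 6.144% = 7.877%; on $150,000,000 that is $11,815,500.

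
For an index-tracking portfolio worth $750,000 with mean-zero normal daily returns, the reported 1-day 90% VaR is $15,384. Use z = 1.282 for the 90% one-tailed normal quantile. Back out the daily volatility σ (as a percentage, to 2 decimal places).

VaR as a fraction: $15,384 / $750,000 = 2.051%.
σ = VaR / z = 2.051% / 1.282 = 1.600%.

1.60%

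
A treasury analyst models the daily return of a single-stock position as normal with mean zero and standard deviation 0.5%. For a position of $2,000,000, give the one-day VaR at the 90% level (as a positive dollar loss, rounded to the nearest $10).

At 90% one-sided, z = 1.282.
VaR = z·σ = 1.282 × 0.5% = 0.641%.
On $2,000,000: 0.00641 × $2,000,000 = $12,820.

$12,820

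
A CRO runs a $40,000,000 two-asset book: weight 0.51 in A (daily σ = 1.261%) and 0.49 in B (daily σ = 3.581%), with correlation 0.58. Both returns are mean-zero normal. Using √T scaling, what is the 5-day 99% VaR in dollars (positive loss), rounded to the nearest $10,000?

σ_p = √(0.51²·1.261² + 0.49²·3.581² + 2·0.58·0.51·0.49·1.261·3.581) = 2.191%.
σ_{5d} = 2.191% × √5 = 4.899%.
z(99%) = 2.326.
VaR = 2.326 × 4.899% = 11.395%; on $40,000,000 that is $4,558,000.

$4,560,000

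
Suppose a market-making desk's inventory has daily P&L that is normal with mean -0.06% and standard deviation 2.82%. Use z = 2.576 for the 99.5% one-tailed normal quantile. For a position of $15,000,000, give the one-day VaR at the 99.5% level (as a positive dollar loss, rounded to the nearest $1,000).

VaR = −μ + z·σ = −(-0.06%) + 2.576 × 2.82% = 7.324%.
On $15,000,000: 0.07324 × $15,000,000 = $1,098,600.

$1,099,000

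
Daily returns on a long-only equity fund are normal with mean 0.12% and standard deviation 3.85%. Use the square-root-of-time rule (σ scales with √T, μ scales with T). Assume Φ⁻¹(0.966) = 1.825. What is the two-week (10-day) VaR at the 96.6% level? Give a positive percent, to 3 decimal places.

21.019%

σ_{10d} = 3.85% × √10 = 12.175%; μ_{10d} = 10 × 0.12% = 1.200%.
VaR = −(1.200%) + 1.825 × 12.175% = 21.019%.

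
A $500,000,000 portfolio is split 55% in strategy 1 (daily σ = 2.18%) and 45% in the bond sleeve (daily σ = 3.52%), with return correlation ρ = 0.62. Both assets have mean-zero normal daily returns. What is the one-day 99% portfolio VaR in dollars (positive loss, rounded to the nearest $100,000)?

σ_p² = 0.55²·2.18² + 0.45²·3.52² + 2·0.62·0.55·0.45·2.18·3.52 = 6.3017 (%²).
σ_p = √6.3017 = 2.510%.
At 99%, z = 2.326.
VaR = 2.326 × 2.510% = 5.838%; on $500,000,000 that is $29,190,000.

$29,200,000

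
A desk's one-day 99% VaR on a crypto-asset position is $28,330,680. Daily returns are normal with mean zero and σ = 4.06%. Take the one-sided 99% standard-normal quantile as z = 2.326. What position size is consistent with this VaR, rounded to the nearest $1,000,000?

VaR as a fraction of value: z·σ = 2.326 × 4.06% = 9.44356%.
Position = $28,330,680 / 0.0944356 = $300,000,000.

$300,000,000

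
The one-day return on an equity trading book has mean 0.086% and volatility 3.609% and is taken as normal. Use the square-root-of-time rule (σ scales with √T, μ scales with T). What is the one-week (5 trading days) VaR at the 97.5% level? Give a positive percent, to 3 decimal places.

At 97.5%, z = 1.960.
σ_{5d} = 3.609% × √5 = 8.070%; μ_{5d} = 5 × 0.086% = 0.430%.
VaR = −(0.430%) + 1.960 × 8.070% = 15.387%.

15.387%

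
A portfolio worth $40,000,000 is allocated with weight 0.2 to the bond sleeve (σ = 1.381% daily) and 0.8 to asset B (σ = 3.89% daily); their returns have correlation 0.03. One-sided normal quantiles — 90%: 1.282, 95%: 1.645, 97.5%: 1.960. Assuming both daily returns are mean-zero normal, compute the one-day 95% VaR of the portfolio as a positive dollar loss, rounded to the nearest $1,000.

σ_p² = 0.2²·1.381² + 0.8²·3.89² + 2·0.03·0.2·0.8·1.381·3.89 = 9.8124 (%²).
σ_p = √9.8124 = 3.132%.
VaR = 1.645 × 3.132% = 5.152%; on $40,000,000 that is $2,060,800.

$2,061,000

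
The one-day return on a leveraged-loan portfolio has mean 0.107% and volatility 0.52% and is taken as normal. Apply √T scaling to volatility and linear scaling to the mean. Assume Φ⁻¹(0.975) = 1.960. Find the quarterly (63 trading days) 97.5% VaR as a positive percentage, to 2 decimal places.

σ_{63d} = 0.52% × √63 = 4.127%; μ_{63d} = 63 × 0.107% = 6.741%.
VaR = −(6.741%) + 1.960 × 4.127% = 1.348%.

1.35%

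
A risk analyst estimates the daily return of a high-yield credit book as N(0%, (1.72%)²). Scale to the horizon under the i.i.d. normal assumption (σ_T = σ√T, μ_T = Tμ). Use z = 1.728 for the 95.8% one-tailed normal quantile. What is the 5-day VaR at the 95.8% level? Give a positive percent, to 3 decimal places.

6.646%

σ_{5d} = 1.72% × √5 = 3.846%.
VaR = 1.728 × 3.846% = 6.646%.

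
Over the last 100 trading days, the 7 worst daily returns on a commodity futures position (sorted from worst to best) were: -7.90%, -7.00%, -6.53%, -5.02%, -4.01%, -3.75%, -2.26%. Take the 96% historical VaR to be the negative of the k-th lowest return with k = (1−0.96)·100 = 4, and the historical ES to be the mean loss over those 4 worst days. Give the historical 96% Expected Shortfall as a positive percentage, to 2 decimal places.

6.61%

The 4 worst returns sum to -26.45%.
ES = −(-26.45%) / 4 = 6.6125% ≈ 6.61%.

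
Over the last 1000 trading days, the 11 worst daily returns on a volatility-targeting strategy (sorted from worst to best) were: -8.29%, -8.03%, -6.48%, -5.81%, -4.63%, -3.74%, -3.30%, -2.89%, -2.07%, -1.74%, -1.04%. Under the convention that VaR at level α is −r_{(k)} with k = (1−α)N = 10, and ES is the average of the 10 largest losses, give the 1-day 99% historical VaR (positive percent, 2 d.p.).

k = 10; the 10th lowest return is -1.74%, so VaR = 1.74%.

1.74%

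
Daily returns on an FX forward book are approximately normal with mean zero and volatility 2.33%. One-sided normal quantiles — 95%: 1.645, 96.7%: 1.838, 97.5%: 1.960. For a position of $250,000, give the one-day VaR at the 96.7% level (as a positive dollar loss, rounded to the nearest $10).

$10,710

VaR = z·σ = 1.838 × 2.33% = 4.283%.
On $250,000: 0.04283 × $250,000 = $10,708.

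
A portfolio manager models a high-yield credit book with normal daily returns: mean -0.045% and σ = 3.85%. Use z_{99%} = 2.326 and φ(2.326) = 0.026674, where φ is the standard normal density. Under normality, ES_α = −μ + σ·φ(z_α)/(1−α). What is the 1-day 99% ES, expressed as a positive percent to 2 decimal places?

10.31%

Tail multiplier: φ(z)/(1−α) = 0.026674 / 0.01 = 2.667.
ES = −(-0.045%) + 3.85% × 2.667 = 10.313%.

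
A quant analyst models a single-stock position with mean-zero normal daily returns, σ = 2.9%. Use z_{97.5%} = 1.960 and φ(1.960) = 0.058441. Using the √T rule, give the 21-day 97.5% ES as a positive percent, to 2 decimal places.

σ_{21d} = 2.9% × √21 = 13.289%.
ES multiplier = φ(z)/(1−α) = 0.058441/0.025 = 2.338.
ES = 13.289% × 2.338 = 31.070%.

31.07%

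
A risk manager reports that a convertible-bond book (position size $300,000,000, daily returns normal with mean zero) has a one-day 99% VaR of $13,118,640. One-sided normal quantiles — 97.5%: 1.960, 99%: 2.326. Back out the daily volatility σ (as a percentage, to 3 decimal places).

VaR as a fraction: $13,118,640 / $300,000,000 = 4.373%.
σ = VaR / z = 4.373% / 2.326 = 1.880%.

1.880%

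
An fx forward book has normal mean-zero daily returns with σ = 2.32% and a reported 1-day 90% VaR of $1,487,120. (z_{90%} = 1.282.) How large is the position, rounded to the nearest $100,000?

VaR as a fraction of value: z·σ = 1.282 × 2.32% = 2.97424%.
Position = $1,487,120 / 0.0297424 = $50,000,000.

$50,000,000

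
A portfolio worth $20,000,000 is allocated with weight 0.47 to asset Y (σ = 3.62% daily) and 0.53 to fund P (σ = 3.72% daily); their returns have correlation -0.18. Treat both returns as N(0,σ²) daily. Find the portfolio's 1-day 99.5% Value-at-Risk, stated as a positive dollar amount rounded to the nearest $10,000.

$1,220,000

σ_p² = 0.47²·3.62² + 0.53²·3.72² + 2·-0.18·0.47·0.53·3.62·3.72 = 5.5744 (%²).
σ_p = √5.5744 = 2.361%.
At 99.5%, z = 2.576.
VaR = 2.576 × 2.361% = 6.082%; on $20,000,000 that is $1,216,400.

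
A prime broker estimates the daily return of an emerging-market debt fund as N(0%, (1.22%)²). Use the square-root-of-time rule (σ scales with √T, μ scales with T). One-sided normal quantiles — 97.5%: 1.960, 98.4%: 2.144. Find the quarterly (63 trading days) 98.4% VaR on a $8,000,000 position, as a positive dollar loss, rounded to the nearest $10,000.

$1,660,000

σ_{63d} = 1.22% × √63 = 9.683%.
VaR = 2.144 × 9.683% = 20.760%.
On $8,000,000: 0.20760 × $8,000,000 = $1,660,800.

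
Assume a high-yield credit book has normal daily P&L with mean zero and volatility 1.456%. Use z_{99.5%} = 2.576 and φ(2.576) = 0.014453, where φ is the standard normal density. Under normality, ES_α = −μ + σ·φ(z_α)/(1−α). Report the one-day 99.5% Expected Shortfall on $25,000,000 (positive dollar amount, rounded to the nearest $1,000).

$1,052,000

Tail multiplier: φ(z)/(1−α) = 0.014453 / 0.005 = 2.891.
ES = 1.456% × 2.891 = 4.209%.
On $25,000,000: 0.04209 × $25,000,000 = $1,052,250.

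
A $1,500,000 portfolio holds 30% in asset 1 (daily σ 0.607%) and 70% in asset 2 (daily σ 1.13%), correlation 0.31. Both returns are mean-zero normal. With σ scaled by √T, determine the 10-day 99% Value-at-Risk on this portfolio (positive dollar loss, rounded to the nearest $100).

$95,400

σ_p = √(0.3²·0.607² + 0.7²·1.13² + 2·0.31·0.3·0.7·0.607·1.13) = 0.865%.
σ_{10d} = 0.865% × √10 = 2.735%.
z(99%) = 2.326.
VaR = 2.326 × 2.735% = 6.362%; on $1,500,000 that is $95,430.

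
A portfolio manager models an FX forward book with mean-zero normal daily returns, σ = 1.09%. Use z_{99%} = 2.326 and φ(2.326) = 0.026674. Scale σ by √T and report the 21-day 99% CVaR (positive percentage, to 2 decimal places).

13.32%

σ_{21d} = 1.09% × √21 = 4.995%.
ES multiplier = φ(z)/(1−α) = 0.026674/0.01 = 2.667.
ES = 4.995% × 2.667 = 13.322%.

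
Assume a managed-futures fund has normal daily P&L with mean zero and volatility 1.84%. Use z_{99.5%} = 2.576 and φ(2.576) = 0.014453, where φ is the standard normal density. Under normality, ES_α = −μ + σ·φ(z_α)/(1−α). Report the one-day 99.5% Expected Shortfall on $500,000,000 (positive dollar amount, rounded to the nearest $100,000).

$26,600,000

Tail multiplier: φ(z)/(1−α) = 0.014453 / 0.005 = 2.891.
ES = 1.84% × 2.891 = 5.319%.
On $500,000,000: 0.05319 × $500,000,000 = $26,595,000.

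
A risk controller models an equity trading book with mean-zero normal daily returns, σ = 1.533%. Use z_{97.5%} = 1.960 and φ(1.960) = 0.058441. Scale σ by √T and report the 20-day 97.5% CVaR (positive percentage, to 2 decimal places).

σ_{20d} = 1.533% × √20 = 6.856%.
ES multiplier = φ(z)/(1−α) = 0.058441/0.025 = 2.338.
ES = 6.856% × 2.338 = 16.029%.

16.03%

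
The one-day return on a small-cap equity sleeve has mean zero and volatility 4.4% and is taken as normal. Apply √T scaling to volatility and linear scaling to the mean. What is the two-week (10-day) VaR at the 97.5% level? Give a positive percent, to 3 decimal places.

At 97.5%, z = 1.960.
σ_{10d} = 4.4% × √10 = 13.914%.
VaR = 1.960 × 13.914% = 27.271%.

27.271%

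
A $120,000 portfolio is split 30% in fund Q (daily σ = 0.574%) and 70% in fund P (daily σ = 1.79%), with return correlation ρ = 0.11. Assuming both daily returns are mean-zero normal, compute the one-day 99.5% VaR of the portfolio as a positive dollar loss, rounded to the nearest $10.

$3,970

σ_p² = 0.3²·0.574² + 0.7²·1.79² + 2·0.11·0.3·0.7·0.574·1.79 = 1.6471 (%²).
σ_p = √1.6471 = 1.283%.
At 99.5%, z = 2.576.
VaR = 2.576 × 1.283% = 3.305%; on $120,000 that is $3,966.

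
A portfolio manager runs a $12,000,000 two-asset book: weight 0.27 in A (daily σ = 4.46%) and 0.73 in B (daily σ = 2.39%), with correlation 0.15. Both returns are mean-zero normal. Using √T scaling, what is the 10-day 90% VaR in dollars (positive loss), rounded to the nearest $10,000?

$1,100,000

σ_p = √(0.27²·4.46² + 0.73²·2.39² + 2·0.15·0.27·0.73·4.46·2.39) = 2.264%.
σ_{10d} = 2.264% × √10 = 7.159%.
z(90%) = 1.282.
VaR = 1.282 × 7.159% = 9.178%; on $12,000,000 that is $1,101,360.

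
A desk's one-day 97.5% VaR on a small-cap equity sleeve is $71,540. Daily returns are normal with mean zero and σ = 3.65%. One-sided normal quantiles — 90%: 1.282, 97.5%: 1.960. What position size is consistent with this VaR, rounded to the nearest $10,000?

$1,000,000

VaR as a fraction of value: z·σ = 1.960 × 3.65% = 7.154%.
Position = $71,540 / 0.07154 = $1,000,000.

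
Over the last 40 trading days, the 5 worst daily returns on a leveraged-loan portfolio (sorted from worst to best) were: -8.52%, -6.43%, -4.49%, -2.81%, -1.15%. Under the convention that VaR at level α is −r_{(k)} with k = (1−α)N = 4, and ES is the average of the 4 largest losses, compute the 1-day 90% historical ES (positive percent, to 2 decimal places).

5.56%

The 4 worst returns sum to -22.25%.
ES = −(-22.25%) / 4 = 5.5625% ≈ 5.56%.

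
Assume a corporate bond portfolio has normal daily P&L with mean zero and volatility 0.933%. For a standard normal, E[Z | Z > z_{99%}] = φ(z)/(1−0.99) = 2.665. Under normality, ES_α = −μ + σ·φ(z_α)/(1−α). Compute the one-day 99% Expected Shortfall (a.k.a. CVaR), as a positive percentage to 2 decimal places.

ES = 0.933% × 2.665 = 2.486%.

2.49%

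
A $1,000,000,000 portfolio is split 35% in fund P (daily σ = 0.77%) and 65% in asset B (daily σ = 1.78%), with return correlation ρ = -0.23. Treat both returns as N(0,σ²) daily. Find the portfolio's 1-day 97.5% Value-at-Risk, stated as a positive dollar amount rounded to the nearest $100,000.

$22,100,000

σ_p² = 0.35²·0.77² + 0.65²·1.78² + 2·-0.23·0.35·0.65·0.77·1.78 = 1.2678 (%²).
σ_p = √1.2678 = 1.126%.
At 97.5%, z = 1.960.
VaR = 1.960 × 1.126% = 2.207%; on $1,000,000,000 that is $22,070,000.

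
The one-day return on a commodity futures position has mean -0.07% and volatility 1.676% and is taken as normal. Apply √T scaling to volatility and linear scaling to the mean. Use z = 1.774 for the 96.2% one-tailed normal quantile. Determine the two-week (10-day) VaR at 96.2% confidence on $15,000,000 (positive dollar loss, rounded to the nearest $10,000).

$1,520,000

σ_{10d} = 1.676% × √10 = 5.300%; μ_{10d} = 10 × -0.07% = -0.700%.
VaR = −(-0.700%) + 1.774 × 5.300% = 10.102%.
On $15,000,000: 0.10102 × $15,000,000 = $1,515,300.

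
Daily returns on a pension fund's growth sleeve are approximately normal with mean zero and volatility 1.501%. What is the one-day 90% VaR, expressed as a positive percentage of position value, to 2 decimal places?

1.92%

At 90% one-sided, z = 1.282.
VaR = z·σ = 1.282 × 1.501% = 1.924%.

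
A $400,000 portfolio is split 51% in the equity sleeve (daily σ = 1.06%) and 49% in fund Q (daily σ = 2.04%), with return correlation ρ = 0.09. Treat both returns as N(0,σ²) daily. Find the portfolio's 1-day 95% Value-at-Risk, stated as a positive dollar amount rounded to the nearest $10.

σ_p² = 0.51²·1.06² + 0.49²·2.04² + 2·0.09·0.51·0.49·1.06·2.04 = 1.3887 (%²).
σ_p = √1.3887 = 1.178%.
At 95%, z = 1.645.
VaR = 1.645 × 1.178% = 1.938%; on $400,000 that is $7,752.

$7,750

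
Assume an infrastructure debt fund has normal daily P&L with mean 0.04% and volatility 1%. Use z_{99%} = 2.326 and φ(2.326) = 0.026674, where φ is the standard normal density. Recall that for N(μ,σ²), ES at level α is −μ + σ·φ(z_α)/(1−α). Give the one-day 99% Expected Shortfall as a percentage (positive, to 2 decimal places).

2.63%

Tail multiplier: φ(z)/(1−α) = 0.026674 / 0.01 = 2.667.
ES = −(0.04%) + 1% × 2.667 = 2.627%.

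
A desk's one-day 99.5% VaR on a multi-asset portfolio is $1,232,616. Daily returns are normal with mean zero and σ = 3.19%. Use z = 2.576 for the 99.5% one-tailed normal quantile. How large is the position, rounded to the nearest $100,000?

$15,000,000

VaR as a fraction of value: z·σ = 2.576 × 3.19% = 8.21744%.
Position = $1,232,616 / 0.0821744 = $15,000,000.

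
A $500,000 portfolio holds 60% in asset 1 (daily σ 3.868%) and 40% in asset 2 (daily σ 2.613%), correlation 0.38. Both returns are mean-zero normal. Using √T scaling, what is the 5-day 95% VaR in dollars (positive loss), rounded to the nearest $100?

$53,100

σ_p = √(0.6²·3.868² + 0.4²·2.613² + 2·0.38·0.6·0.4·3.868·2.613) = 2.885%.
σ_{5d} = 2.885% × √5 = 6.451%.
z(95%) = 1.645.
VaR = 1.645 × 6.451% = 10.612%; on $500,000 that is $53,060.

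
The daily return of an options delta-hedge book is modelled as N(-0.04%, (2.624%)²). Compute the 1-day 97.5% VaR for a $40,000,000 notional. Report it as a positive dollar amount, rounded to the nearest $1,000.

$2,073,000

At 97.5% one-sided, z = 1.960.
VaR = −μ + z·σ = −(-0.04%) + 1.960 × 2.624% = 5.183%.
On $40,000,000: 0.05183 × $40,000,000 = $2,073,200.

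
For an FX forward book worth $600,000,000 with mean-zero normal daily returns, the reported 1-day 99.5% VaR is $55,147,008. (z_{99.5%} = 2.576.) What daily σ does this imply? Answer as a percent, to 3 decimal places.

VaR as a fraction: $55,147,008 / $600,000,000 = 9.191%.
σ = VaR / z = 9.191% / 2.576 = 3.568%.

3.568%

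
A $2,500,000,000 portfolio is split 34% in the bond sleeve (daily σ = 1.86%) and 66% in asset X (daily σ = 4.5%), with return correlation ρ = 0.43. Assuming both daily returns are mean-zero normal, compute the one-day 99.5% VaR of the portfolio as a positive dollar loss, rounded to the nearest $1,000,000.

$212,000,000

σ_p² = 0.34²·1.86² + 0.66²·4.5² + 2·0.43·0.34·0.66·1.86·4.5 = 10.8361 (%²).
σ_p = √10.8361 = 3.292%.
At 99.5%, z = 2.576.
VaR = 2.576 × 3.292% = 8.480%; on $2,500,000,000 that is $212,000,000.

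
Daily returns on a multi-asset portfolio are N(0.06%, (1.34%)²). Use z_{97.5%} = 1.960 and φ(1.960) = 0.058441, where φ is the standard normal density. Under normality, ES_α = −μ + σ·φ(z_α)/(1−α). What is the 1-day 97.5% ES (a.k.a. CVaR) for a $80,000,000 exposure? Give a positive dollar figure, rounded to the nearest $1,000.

Tail multiplier: φ(z)/(1−α) = 0.058441 / 0.025 = 2.338.
ES = −(0.06%) + 1.34% × 2.338 = 3.073%.
On $80,000,000: 0.03073 × $80,000,000 = $2,458,400.

$2,458,000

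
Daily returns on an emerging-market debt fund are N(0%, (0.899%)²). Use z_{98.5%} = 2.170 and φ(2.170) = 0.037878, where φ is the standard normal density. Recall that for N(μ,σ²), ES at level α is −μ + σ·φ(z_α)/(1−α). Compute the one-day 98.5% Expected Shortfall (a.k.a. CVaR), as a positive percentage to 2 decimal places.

2.27%

Tail multiplier: φ(z)/(1−α) = 0.037878 / 0.015 = 2.525.
ES = 0.899% × 2.525 = 2.270%.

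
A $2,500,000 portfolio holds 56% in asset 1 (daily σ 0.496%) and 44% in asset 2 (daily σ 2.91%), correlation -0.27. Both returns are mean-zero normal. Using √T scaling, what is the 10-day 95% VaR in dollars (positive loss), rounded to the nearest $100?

$160,600

σ_p = √(0.56²·0.496² + 0.44²·2.91² + 2·-0.27·0.56·0.44·0.496·2.91) = 1.235%.
σ_{10d} = 1.235% × √10 = 3.905%.
z(95%) = 1.645.
VaR = 1.645 × 3.905% = 6.424%; on $2,500,000 that is $160,600.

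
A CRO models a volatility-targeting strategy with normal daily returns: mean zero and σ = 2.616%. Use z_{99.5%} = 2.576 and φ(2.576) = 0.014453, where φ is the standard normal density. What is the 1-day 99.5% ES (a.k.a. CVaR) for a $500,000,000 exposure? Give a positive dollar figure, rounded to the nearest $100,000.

$37,800,000

Tail multiplier: φ(z)/(1−α) = 0.014453 / 0.005 = 2.891.
ES = 2.616% × 2.891 = 7.563%.
On $500,000,000: 0.07563 × $500,000,000 = $37,815,000.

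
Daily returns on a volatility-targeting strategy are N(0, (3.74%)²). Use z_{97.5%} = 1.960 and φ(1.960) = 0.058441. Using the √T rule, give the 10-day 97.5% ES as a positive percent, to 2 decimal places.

σ_{10d} = 3.74% × √10 = 11.827%.
ES multiplier = φ(z)/(1−α) = 0.058441/0.025 = 2.338.
ES = 11.827% × 2.338 = 27.652%.

27.65%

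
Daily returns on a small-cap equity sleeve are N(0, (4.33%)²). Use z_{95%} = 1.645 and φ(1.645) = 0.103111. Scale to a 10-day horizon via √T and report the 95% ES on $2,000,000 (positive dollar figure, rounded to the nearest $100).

$564,700

σ_{10d} = 4.33% × √10 = 13.693%.
ES multiplier = φ(z)/(1−α) = 0.103111/0.05 = 2.062.
ES = 13.693% × 2.062 = 28.235%; on $2,000,000: $564,700.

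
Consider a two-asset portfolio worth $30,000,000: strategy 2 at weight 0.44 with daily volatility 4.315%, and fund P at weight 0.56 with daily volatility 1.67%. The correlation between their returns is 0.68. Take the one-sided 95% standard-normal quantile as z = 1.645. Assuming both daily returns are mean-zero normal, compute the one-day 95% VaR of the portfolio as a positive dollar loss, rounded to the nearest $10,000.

σ_p² = 0.44²·4.315² + 0.56²·1.67² + 2·0.68·0.44·0.56·4.315·1.67 = 6.8941 (%²).
σ_p = √6.8941 = 2.626%.
VaR = 1.645 × 2.626% = 4.320%; on $30,000,000 that is $1,296,000.

$1,300,000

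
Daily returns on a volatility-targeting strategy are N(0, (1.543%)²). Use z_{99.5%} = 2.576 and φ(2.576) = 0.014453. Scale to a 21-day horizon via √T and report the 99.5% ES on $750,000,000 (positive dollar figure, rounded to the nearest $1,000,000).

σ_{21d} = 1.543% × √21 = 7.071%.
ES multiplier = φ(z)/(1−α) = 0.014453/0.005 = 2.891.
ES = 7.071% × 2.891 = 20.442%; on $750,000,000: $153,315,000.

$153,000,000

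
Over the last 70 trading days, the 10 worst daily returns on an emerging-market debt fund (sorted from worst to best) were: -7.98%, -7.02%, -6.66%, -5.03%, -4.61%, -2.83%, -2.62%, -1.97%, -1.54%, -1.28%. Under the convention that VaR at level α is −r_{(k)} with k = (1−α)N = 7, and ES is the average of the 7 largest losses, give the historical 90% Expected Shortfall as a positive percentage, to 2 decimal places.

5.25%

The 7 worst returns sum to -36.75%.
ES = −(-36.75%) / 7 = 5.25%.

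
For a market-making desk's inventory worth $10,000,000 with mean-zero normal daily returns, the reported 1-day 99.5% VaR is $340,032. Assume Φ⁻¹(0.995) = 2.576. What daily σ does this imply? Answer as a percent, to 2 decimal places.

VaR as a fraction: $340,032 / $10,000,000 = 3.400%.
σ = VaR / z = 3.400% / 2.576 = 1.320%.

1.32%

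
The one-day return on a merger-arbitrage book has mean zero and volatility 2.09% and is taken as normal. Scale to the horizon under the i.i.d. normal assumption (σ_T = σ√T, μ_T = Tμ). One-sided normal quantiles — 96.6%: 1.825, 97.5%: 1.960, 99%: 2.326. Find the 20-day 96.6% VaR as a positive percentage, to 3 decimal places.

σ_{20d} = 2.09% × √20 = 9.347%.
VaR = 1.825 × 9.347% = 17.058%.

17.058%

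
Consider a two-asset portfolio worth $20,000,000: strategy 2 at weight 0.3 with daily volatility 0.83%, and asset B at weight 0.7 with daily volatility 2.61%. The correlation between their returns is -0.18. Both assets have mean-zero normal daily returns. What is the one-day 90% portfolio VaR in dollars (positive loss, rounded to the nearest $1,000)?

$461,000

σ_p² = 0.3²·0.83² + 0.7²·2.61² + 2·-0.18·0.3·0.7·0.83·2.61 = 3.2362 (%²).
σ_p = √3.2362 = 1.799%.
At 90%, z = 1.282.
VaR = 1.282 × 1.799% = 2.306%; on $20,000,000 that is $461,200.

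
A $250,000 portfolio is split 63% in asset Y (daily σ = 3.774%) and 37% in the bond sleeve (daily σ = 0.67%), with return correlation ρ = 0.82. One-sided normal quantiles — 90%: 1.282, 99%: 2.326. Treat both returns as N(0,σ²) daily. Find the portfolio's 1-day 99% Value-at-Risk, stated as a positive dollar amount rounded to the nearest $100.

σ_p² = 0.63²·3.774² + 0.37²·0.67² + 2·0.82·0.63·0.37·3.774·0.67 = 6.6812 (%²).
σ_p = √6.6812 = 2.585%.
VaR = 2.326 × 2.585% = 6.013%; on $250,000 that is $15,032.

$15,000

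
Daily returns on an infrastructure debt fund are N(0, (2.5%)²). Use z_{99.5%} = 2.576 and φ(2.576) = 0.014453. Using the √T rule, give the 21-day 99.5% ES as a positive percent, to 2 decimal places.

33.12%

σ_{21d} = 2.5% × √21 = 11.456%.
ES multiplier = φ(z)/(1−α) = 0.014453/0.005 = 2.891.
ES = 11.456% × 2.891 = 33.119%.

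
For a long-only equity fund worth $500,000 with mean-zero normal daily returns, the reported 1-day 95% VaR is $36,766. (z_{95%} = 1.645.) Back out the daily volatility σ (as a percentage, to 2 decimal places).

4.47%

VaR as a fraction: $36,766 / $500,000 = 7.353%.
σ = VaR / z = 7.353% / 1.645 = 4.470%.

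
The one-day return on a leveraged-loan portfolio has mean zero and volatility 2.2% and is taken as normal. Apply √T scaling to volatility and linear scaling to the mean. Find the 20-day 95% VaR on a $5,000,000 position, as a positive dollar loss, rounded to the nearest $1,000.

At 95%, z = 1.645.
σ_{20d} = 2.2% × √20 = 9.839%.
VaR = 1.645 × 9.839% = 16.185%.
On $5,000,000: 0.16185 × $5,000,000 = $809,250.

$809,000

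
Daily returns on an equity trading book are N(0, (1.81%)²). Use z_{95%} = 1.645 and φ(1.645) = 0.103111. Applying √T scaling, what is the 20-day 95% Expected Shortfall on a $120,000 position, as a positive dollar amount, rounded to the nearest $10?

$20,030

σ_{20d} = 1.81% × √20 = 8.095%.
ES multiplier = φ(z)/(1−α) = 0.103111/0.05 = 2.062.
ES = 8.095% × 2.062 = 16.692%; on $120,000: $20,030.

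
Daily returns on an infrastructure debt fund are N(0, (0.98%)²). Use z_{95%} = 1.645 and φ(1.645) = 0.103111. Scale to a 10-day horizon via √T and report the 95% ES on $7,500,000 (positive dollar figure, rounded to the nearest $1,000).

σ_{10d} = 0.98% × √10 = 3.099%.
ES multiplier = φ(z)/(1−α) = 0.103111/0.05 = 2.062.
ES = 3.099% × 2.062 = 6.390%; on $7,500,000: $479,250.

$479,000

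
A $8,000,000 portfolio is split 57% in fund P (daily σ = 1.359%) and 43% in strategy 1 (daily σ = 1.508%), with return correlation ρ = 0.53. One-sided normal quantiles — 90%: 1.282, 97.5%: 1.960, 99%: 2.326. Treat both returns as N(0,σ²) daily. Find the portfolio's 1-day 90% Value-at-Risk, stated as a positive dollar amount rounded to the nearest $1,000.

$128,000

σ_p² = 0.57²·1.359² + 0.43²·1.508² + 2·0.53·0.57·0.43·1.359·1.508 = 1.5530 (%²).
σ_p = √1.5530 = 1.246%.
VaR = 1.282 × 1.246% = 1.597%; on $8,000,000 that is $127,760.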